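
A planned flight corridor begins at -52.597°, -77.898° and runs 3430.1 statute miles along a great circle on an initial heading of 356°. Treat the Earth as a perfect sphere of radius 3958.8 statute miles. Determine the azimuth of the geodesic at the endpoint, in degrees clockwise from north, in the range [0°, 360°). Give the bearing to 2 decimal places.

Central angle δ = d/R = 0.866449 rad.
With φ₁ = -52.597° = -0.917991 rad and θ = 356° = 6.213372 rad:
Destination latitude: φ₂ = arcsin( sin φ₁ cos δ + cos φ₁ sin δ cos θ ) = arcsin(-0.052646) = -3.018°.
Δλ = atan2( sin θ sin δ cos φ₁ , cos δ − sin φ₁ sin φ₂ ) = atan2(-0.032288, 0.605715) = -0.053256 rad = -3.051°.
Hence λ₂ = -77.898° + -3.051° = -80.949°.
The forward bearing on arrival equals the back-azimuth from the destination plus 180°.
Back-azimuth from P₂ (-3.02°, -80.95°) to P₁ (-52.60°, -77.90°), with Δλ' = λ₁ − λ₂ = 3.05°: atan2( sin Δλ' cos φ₁ , cos φ₂ sin φ₁ − sin φ₂ cos φ₁ cos Δλ' ) = 177.57°.
Final bearing = (177.57° + 180°) mod 360° = 357.57°.

final bearing 357.57°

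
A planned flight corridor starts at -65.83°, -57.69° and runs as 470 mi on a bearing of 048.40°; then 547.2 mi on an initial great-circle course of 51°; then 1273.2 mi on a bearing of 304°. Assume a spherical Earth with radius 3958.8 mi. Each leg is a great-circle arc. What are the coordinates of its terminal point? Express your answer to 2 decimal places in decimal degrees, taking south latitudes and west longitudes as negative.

latitude -42.89°, longitude -57.29°

Apply the spherical direct solution leg by leg, carrying full precision between legs.
Leg 1: from (-65.83°, -57.69°), δ = 470/3958.8 = 0.118723 rad, θ = 48.4° → φ = -60.89°, λ = -47.20°.
Leg 2: from (-60.89°, -47.20°), δ = 547.2/3958.8 = 0.138224 rad, θ = 51° → φ = -55.41°, λ = -36.33°.
Leg 3: from (-55.41°, -36.33°), δ = 1273.2/3958.8 = 0.321613 rad, θ = 304° → φ = -42.89°, λ = -57.29°.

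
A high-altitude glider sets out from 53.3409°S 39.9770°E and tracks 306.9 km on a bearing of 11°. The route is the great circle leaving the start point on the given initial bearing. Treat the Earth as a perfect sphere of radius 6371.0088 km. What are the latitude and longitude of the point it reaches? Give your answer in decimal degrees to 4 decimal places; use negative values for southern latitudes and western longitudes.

latitude -50.6286°, longitude 40.8069°

The arc subtends δ = 306.9/6371.0088 = 0.048171 rad at the centre.
Start latitude φ₁ = -0.930974 rad; initial bearing θ = 0.191986 rad.
sin φ₂ = sin φ₁ cos δ + cos φ₁ sin δ cos θ = (-0.802202)(0.998840) + (0.597053)(0.048153)(0.981627) = -0.773050
φ₂ = asin(-0.773050) = -0.883635 rad = -50.6286°.
Then Δλ = atan2(0.005486, 0.378698) = 0.014485 rad, from sin θ sin δ cos φ₁ over cos δ − sin φ₁ sin φ₂.
λ₂ = λ₁ + Δλ = 40.8069°.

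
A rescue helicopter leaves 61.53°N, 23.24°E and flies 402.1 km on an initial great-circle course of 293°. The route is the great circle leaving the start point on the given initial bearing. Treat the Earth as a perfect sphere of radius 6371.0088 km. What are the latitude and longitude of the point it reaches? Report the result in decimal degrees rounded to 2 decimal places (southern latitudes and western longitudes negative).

Angular distance δ = d/R = 402.1 / 6371.0088 = 0.063114 rad.
With φ₁ = 61.53° = 1.073901 rad and θ = 293° = 5.113815 rad:
Applying the spherical law of cosines for sides, sin φ₂ = sin φ₁ cos δ + cos φ₁ sin δ cos θ = 0.889064, so φ₂ = 62.76°.
For the longitude increment, Δλ = atan2( sin θ sin δ cos φ₁, cos δ − sin φ₁ sin φ₂ ) = atan2(-0.027676, 0.216462) = -7.29°.
λ₂ = λ₁ + Δλ = 15.95°.

latitude 62.76°, longitude 15.95°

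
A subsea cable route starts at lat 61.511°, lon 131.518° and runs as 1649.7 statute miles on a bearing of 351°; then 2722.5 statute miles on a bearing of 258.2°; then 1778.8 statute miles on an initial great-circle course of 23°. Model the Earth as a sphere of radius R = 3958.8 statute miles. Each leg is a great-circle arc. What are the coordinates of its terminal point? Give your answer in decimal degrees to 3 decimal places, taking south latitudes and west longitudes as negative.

latitude 70.402°, longitude 53.913°

Apply the spherical direct solution leg by leg, carrying full precision between legs.
Leg 1: from (61.511°, 131.518°), δ = 1649.7/3958.8 = 0.416717 rad, θ = 351° → φ = 83.925°, λ = 94.771°.
Leg 2: from (83.925°, 94.771°), δ = 2722.5/3958.8 = 0.687708 rad, θ = 258.2° → φ = 48.993°, λ = 23.515°.
Leg 3: from (48.993°, 23.515°), δ = 1778.8/3958.8 = 0.449328 rad, θ = 23° → φ = 70.402°, λ = 53.913°.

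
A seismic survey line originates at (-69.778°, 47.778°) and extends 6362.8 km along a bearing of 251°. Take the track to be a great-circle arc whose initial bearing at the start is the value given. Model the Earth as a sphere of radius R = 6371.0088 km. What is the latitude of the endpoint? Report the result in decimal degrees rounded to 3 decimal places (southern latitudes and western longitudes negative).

δ = 6362.8/6371.0088 = 0.998712 rad (57.2220°).
Start latitude φ₁ = -1.217856 rad; initial bearing θ = 4.380776 rad.
sin φ₂ = sin φ₁ cos δ + cos φ₁ sin δ cos θ = (-0.938360)(0.541386) + (0.345659)(0.840774)(-0.325568) = -0.602632
φ₂ = asin(-0.602632) = -0.646795 rad = -37.059°.
For the longitude increment, Δλ = atan2( sin θ sin δ cos φ₁, cos δ − sin φ₁ sin φ₂ ) = atan2(-0.274787, -0.024100) = -95.012°.
Hence λ₂ = 47.778° + -95.012° = -47.234°.

latitude -37.059°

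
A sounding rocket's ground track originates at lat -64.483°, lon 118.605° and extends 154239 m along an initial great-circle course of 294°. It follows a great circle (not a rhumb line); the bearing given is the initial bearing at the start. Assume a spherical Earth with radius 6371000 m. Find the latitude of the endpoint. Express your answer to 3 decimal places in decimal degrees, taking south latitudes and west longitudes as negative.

latitude -63.890°

Angular distance δ = d/R = 154239 / 6371000 = 0.024210 rad.
With φ₁ = -64.483° = -1.125441 rad and θ = 294° = 5.131268 rad:
Destination latitude: φ₂ = arcsin( sin φ₁ cos δ + cos φ₁ sin δ cos θ ) = arcsin(-0.897952) = -63.890°.
Then Δλ = atan2(-0.009526, 0.189344) = -0.050270 rad, from sin θ sin δ cos φ₁ over cos δ − sin φ₁ sin φ₂.
Hence λ₂ = 118.605° + -2.880° = 115.725°.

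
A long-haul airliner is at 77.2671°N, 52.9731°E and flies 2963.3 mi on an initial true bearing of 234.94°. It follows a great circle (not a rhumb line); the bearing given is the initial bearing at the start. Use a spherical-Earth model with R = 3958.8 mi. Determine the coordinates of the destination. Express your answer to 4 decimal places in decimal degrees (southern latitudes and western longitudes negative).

latitude 38.9398°, longitude 7.2302°

The arc subtends δ = 2963.3/3958.8 = 0.748535 rad at the centre.
Converting: φ₁ = 1.348565 rad, θ = 4.100477 rad.
Destination latitude: φ₂ = arcsin( sin φ₁ cos δ + cos φ₁ sin δ cos θ ) = arcsin(0.628503) = 38.9398°.
For the longitude increment, Δλ = atan2( sin θ sin δ cos φ₁, cos δ − sin φ₁ sin φ₂ ) = atan2(-0.122784, 0.119640) = -45.7429°.
λ₂ = λ₁ + Δλ = 7.2302°.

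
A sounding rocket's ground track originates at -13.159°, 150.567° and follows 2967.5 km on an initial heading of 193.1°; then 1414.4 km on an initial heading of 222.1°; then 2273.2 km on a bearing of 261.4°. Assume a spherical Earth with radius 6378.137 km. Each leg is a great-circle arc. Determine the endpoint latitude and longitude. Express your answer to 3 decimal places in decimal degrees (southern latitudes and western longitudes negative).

latitude -46.800°, longitude 100.116°

Apply the spherical direct solution leg by leg, carrying full precision between legs.
Leg 1: from (-13.159°, 150.567°), δ = 2967.5/6378.137 = 0.465261 rad, θ = 193.1° → φ = -38.974°, λ = 143.051°.
Leg 2: from (-38.974°, 143.051°), δ = 1414.4/6378.137 = 0.221758 rad, θ = 222.1° → φ = -47.768°, λ = 130.378°.
Leg 3: from (-47.768°, 130.378°), δ = 2273.2/6378.137 = 0.356405 rad, θ = 261.4° → φ = -46.800°, λ = 100.116°.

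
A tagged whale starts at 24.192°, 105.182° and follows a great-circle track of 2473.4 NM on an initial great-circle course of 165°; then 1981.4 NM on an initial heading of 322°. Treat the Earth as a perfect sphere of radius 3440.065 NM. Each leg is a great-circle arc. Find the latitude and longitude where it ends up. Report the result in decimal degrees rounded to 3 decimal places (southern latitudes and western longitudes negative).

Apply the spherical direct solution leg by leg, carrying full precision between legs.
Leg 1: from (24.192°, 105.182°), δ = 2473.4/3440.065 = 0.718998 rad, θ = 165° → φ = -15.781°, λ = 115.385°.
Leg 2: from (-15.781°, 115.385°), δ = 1981.4/3440.065 = 0.575977 rad, θ = 322° → φ = 10.657°, λ = 95.435°.

latitude 10.657°, longitude 95.435°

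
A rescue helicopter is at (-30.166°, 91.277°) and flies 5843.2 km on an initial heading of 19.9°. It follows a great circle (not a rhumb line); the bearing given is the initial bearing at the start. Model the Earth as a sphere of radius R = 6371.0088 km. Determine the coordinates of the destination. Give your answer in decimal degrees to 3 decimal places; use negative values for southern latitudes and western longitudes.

latitude 19.866°, longitude 107.974°

Angular distance δ = d/R = 5843.2 / 6371.0088 = 0.917155 rad.
Converting: φ₁ = -0.526496 rad, θ = 0.347321 rad.
sin φ₂ = sin φ₁ cos δ + cos φ₁ sin δ cos θ = (-0.502507)(0.608082) + (0.864573)(0.793875)(0.940288) = 0.339813
φ₂ = asin(0.339813) = 0.346719 rad = 19.866°.
For the longitude increment, Δλ = atan2( sin θ sin δ cos φ₁, cos δ − sin φ₁ sin φ₂ ) = atan2(0.233624, 0.778840) = 16.697°.
λ₂ = λ₁ + Δλ = 107.974°.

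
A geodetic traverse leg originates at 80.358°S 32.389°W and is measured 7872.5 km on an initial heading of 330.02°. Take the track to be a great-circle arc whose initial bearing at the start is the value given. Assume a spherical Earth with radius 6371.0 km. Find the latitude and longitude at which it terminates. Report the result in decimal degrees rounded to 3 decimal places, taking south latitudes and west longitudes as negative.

The arc subtends δ = 7872.5/6371 = 1.235677 rad at the centre.
Converting: φ₁ = -1.402512 rad, θ = 5.759936 rad.
Destination latitude: φ₂ = arcsin( sin φ₁ cos δ + cos φ₁ sin δ cos θ ) = arcsin(-0.187225) = -10.791°.
For the longitude increment, Δλ = atan2( sin θ sin δ cos φ₁, cos δ − sin φ₁ sin φ₂ ) = atan2(-0.079039, 0.144301) = -28.711°.
λ₂ = -32.389° + -28.711° = -61.100°.

latitude -10.791°, longitude -61.100°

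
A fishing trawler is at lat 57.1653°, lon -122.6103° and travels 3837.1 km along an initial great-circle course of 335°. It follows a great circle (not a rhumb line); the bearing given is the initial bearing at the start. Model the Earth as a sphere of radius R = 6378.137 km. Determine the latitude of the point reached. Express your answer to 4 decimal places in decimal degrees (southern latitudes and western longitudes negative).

latitude 76.1298°

The arc subtends δ = 3837.1/6378.137 = 0.601602 rad at the centre.
Converting: φ₁ = 0.997723 rad, θ = 5.846853 rad.
sin φ₂ = sin φ₁ cos δ + cos φ₁ sin δ cos θ = (0.840238)(0.824430) + (0.542217)(0.565964)(0.906308) = 0.970841
φ₂ = asin(0.970841) = 1.328716 rad = 76.1298°.
For the longitude increment, Δλ = atan2( sin θ sin δ cos φ₁, cos δ − sin φ₁ sin φ₂ ) = atan2(-0.129691, 0.008692) = -86.1658°.
λ₂ = -122.6103° + -86.1658° = -208.7761°, normalized to (−180°, 180°] → 151.2239°.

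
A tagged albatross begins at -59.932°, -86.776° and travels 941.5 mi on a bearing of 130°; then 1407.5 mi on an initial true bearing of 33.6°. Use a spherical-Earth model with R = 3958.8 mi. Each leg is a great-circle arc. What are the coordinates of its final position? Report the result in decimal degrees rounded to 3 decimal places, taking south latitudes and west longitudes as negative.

latitude -48.066°, longitude -43.132°

Apply the spherical direct solution leg by leg, carrying full precision between legs.
Leg 1: from (-59.932°, -86.776°), δ = 941.5/3958.8 = 0.237825 rad, θ = 130° → φ = -66.483°, λ = -59.885°.
Leg 2: from (-66.483°, -59.885°), δ = 1407.5/3958.8 = 0.355537 rad, θ = 33.6° → φ = -48.066°, λ = -43.132°.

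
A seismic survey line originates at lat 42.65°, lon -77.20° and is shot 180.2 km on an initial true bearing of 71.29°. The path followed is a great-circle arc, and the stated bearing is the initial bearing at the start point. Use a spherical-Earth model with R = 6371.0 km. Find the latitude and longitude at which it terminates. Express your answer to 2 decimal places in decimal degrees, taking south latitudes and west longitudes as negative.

Angular distance δ = d/R = 180.2 / 6371 = 0.028284 rad.
Converting: φ₁ = 0.744383 rad, θ = 1.244245 rad.
Destination latitude: φ₂ = arcsin( sin φ₁ cos δ + cos φ₁ sin δ cos θ ) = arcsin(0.683919) = 43.15°.
For the longitude increment, Δλ = atan2( sin θ sin δ cos φ₁, cos δ − sin φ₁ sin φ₂ ) = atan2(0.019701, 0.536232) = 2.10°.
Hence λ₂ = -77.20° + 2.10° = -75.10°.

latitude 43.15°, longitude -75.10°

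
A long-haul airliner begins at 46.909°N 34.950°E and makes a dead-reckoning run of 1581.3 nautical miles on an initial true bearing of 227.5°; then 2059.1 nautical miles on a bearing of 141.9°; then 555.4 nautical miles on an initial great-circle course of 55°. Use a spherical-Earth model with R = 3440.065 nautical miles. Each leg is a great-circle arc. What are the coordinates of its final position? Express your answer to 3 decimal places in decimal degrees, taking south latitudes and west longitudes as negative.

Apply the spherical direct solution leg by leg, carrying full precision between legs.
Leg 1: from (46.909°, 34.950°), δ = 1581.3/3440.065 = 0.459672 rad, θ = 227.5° → φ = 26.725°, λ = 13.468°.
Leg 2: from (26.725°, 13.468°), δ = 2059.1/3440.065 = 0.598564 rad, θ = 141.9° → φ = -1.405°, λ = 33.819°.
Leg 3: from (-1.405°, 33.819°), δ = 555.4/3440.065 = 0.161450 rad, θ = 55° → φ = 3.898°, λ = 41.403°.

latitude 3.898°, longitude 41.403°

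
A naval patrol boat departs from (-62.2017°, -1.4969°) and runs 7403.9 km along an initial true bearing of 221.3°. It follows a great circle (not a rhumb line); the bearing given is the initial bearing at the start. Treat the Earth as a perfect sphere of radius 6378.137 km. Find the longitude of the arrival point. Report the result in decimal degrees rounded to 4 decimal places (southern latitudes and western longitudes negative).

The arc subtends δ = 7403.9/6378.137 = 1.160825 rad at the centre.
Converting: φ₁ = -1.085624 rad, θ = 3.862414 rad.
Destination latitude: φ₂ = arcsin( sin φ₁ cos δ + cos φ₁ sin δ cos θ ) = arcsin(-0.673911) = -42.3696°.
Δλ = atan2( sin θ sin δ cos φ₁ , cos δ − sin φ₁ sin φ₂ ) = atan2(-0.282292, -0.197555) = -2.181405 rad = -124.9853°.
Hence λ₂ = -1.4969° + -124.9853° = -126.4822°.

longitude -126.4822°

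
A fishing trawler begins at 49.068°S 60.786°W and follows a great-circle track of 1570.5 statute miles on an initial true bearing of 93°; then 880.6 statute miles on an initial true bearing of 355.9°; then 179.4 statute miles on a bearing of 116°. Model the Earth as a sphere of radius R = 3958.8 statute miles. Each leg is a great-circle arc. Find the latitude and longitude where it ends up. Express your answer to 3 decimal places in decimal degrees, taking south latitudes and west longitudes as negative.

Apply the spherical direct solution leg by leg, carrying full precision between legs.
Leg 1: from (-49.068°, -60.786°), δ = 1570.5/3958.8 = 0.396711 rad, θ = 93° → φ = -45.240°, λ = -27.557°.
Leg 2: from (-45.240°, -27.557°), δ = 880.6/3958.8 = 0.222441 rad, θ = 355.9° → φ = -32.522°, λ = -28.629°.
Leg 3: from (-32.522°, -28.629°), δ = 179.4/3958.8 = 0.045317 rad, θ = 116° → φ = -33.629°, λ = -25.826°.

latitude -33.629°, longitude -25.826°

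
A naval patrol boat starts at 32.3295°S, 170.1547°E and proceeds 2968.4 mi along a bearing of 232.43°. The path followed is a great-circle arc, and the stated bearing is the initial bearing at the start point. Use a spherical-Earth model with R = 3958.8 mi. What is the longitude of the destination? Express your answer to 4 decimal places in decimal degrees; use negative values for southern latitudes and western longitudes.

longitude 116.4099°

δ = 2968.4/3958.8 = 0.749823 rad (42.9617°).
Converting: φ₁ = -0.564256 rad, θ = 4.056669 rad.
Applying the spherical law of cosines for sides, sin φ₂ = sin φ₁ cos δ + cos φ₁ sin δ cos θ = -0.742486, so φ₂ = -47.9436°.
For the longitude increment, Δλ = atan2( sin θ sin δ cos φ₁, cos δ − sin φ₁ sin φ₂ ) = atan2(-0.456437, 0.334737) = -53.7448°.
λ₂ = λ₁ + Δλ = 116.4099°.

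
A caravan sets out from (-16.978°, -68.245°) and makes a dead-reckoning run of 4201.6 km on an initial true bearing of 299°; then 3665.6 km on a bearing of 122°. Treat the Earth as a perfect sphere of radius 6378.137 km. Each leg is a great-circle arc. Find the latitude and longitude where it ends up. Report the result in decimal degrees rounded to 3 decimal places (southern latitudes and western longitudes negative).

latitude -14.077°, longitude -72.289°

Apply the spherical direct solution leg by leg, carrying full precision between legs.
Leg 1: from (-16.978°, -68.245°), δ = 4201.6/6378.137 = 0.658750 rad, θ = 299° → φ = 3.034°, λ = -100.666°.
Leg 2: from (3.034°, -100.666°), δ = 3665.6/6378.137 = 0.574713 rad, θ = 122° → φ = -14.077°, λ = -72.289°.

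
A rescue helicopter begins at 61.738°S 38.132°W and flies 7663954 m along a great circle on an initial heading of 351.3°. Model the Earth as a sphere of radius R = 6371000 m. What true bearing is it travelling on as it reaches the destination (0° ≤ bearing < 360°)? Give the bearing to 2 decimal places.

Angular distance δ = d/R = 7663954 / 6371000 = 1.202944 rad.
Converting: φ₁ = -1.077531 rad, θ = 6.131342 rad.
sin φ₂ = sin φ₁ cos δ + cos φ₁ sin δ cos θ = (-0.880792)(0.359613) + (0.473504)(0.933102)(0.988494) = 0.120000
φ₂ = asin(0.120000) = 0.120290 rad = 6.892°.
Then Δλ = atan2(-0.066831, 0.465308) = -0.142652 rad, from sin θ sin δ cos φ₁ over cos δ − sin φ₁ sin φ₂.
λ₂ = -38.132° + -8.173° = -46.305°.
The forward bearing on arrival equals the back-azimuth from the destination plus 180°.
Back-azimuth from P₂ (6.89°, -46.31°) to P₁ (-61.74°, -38.13°), with Δλ' = λ₁ − λ₂ = 8.17°: atan2( sin Δλ' cos φ₁ , cos φ₂ sin φ₁ − sin φ₂ cos φ₁ cos Δλ' ) = 175.86°.
Final bearing = (175.86° + 180°) mod 360° = 355.86°.

final bearing 355.86°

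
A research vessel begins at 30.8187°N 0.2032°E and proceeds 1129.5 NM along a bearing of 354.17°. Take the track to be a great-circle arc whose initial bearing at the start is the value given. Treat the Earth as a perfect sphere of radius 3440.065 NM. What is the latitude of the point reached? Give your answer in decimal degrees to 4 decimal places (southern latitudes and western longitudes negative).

latitude 49.5045°

The arc subtends δ = 1129.5/3440.065 = 0.328337 rad at the centre.
Converting: φ₁ = 0.537888 rad, θ = 6.181433 rad.
sin φ₂ = sin φ₁ cos δ + cos φ₁ sin δ cos θ = (0.512323)(0.946580) + (0.858793)(0.322469)(0.994828) = 0.760457
φ₂ = asin(0.760457) = 0.864016 rad = 49.5045°.
Δλ = atan2( sin θ sin δ cos φ₁ , cos δ − sin φ₁ sin φ₂ ) = atan2(-0.028130, 0.556980) = -0.050462 rad = -2.8913°.
λ₂ = 0.2032° + -2.8913° = -2.6881°.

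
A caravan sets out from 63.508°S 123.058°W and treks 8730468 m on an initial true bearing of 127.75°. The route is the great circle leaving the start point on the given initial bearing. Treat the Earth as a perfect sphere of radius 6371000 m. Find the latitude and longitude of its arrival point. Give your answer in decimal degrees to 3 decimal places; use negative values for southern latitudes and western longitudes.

latitude -26.476°, longitude -3.015°

The arc subtends δ = 8730468/6371000 = 1.370345 rad at the centre.
Start latitude φ₁ = -1.108424 rad; initial bearing θ = 2.229658 rad.
Destination latitude: φ₂ = arcsin( sin φ₁ cos δ + cos φ₁ sin δ cos θ ) = arcsin(-0.445830) = -26.476°.
Then Δλ = atan2(0.345643, -0.199904) = 2.095148 rad, from sin θ sin δ cos φ₁ over cos δ − sin φ₁ sin φ₂.
Hence λ₂ = -123.058° + 120.043° = -3.015°.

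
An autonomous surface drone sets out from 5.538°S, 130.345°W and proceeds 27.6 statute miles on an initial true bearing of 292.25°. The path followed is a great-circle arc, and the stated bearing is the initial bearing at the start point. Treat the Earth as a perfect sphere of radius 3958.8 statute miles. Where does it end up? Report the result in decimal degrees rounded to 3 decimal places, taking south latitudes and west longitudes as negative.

latitude -5.387°, longitude -130.716°

Central angle δ = d/R = 0.006972 rad.
With φ₁ = -5.538° = -0.096656 rad and θ = 292.25° = 5.100725 rad:
Destination latitude: φ₂ = arcsin( sin φ₁ cos δ + cos φ₁ sin δ cos θ ) = arcsin(-0.093876) = -5.387°.
Then Δλ = atan2(-0.006423, 0.990916) = -0.006481 rad, from sin θ sin δ cos φ₁ over cos δ − sin φ₁ sin φ₂.
λ₂ = -130.345° + -0.371° = -130.716°.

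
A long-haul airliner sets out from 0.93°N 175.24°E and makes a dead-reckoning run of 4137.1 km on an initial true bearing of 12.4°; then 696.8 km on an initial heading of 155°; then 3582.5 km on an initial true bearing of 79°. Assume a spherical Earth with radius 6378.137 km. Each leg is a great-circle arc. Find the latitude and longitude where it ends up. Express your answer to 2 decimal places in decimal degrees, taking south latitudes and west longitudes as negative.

latitude 31.82°, longitude -134.34°

Apply the spherical direct solution leg by leg, carrying full precision between legs.
Leg 1: from (0.93°, 175.24°), δ = 4137.1/6378.137 = 0.648638 rad, θ = 12.4° → φ = 37.08°, λ = -175.40°.
Leg 2: from (37.08°, -175.40°), δ = 696.8/6378.137 = 0.109248 rad, θ = 155° → φ = 31.36°, λ = -172.31°.
Leg 3: from (31.36°, -172.31°), δ = 3582.5/6378.137 = 0.561684 rad, θ = 79° → φ = 31.82°, λ = -134.34°.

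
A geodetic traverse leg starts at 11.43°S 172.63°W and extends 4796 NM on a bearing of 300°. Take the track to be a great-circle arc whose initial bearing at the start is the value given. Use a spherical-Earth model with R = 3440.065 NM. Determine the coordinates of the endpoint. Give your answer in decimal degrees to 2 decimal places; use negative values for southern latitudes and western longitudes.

latitude 26.59°, longitude 114.93°

The arc subtends δ = 4796/3440.065 = 1.394160 rad at the centre.
Converting: φ₁ = -0.199491 rad, θ = 5.235988 rad.
Destination latitude: φ₂ = arcsin( sin φ₁ cos δ + cos φ₁ sin δ cos θ ) = arcsin(0.447636) = 26.59°.
For the longitude increment, Δλ = atan2( sin θ sin δ cos φ₁, cos δ − sin φ₁ sin φ₂ ) = atan2(-0.835642, 0.264428) = -72.44°.
λ₂ = -172.63° + -72.44° = -245.07°, normalized to (−180°, 180°] → 114.93°.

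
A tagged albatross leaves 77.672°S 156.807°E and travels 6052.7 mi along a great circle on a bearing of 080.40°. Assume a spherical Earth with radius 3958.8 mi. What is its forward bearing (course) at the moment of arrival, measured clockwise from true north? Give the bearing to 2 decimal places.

δ = 6052.7/3958.8 = 1.528923 rad (87.6008°).
Start latitude φ₁ = -1.355632 rad; initial bearing θ = 1.403245 rad.
Applying the spherical law of cosines for sides, sin φ₂ = sin φ₁ cos δ + cos φ₁ sin δ cos θ = -0.005321, so φ₂ = -0.305°.
Then Δλ = atan2(0.210333, 0.036663) = 1.398220 rad, from sin θ sin δ cos φ₁ over cos δ − sin φ₁ sin φ₂.
λ₂ = 156.807° + 80.112° = 236.919°, normalized to (−180°, 180°] → -123.081°.
The forward bearing on arrival equals the back-azimuth from the destination plus 180°.
Back-azimuth from P₂ (-0.30°, -123.08°) to P₁ (-77.67°, 156.81°), with Δλ' = λ₁ − λ₂ = 279.89°: atan2( sin Δλ' cos φ₁ , cos φ₂ sin φ₁ − sin φ₂ cos φ₁ cos Δλ' ) = 192.15°.
Final bearing = (192.15° + 180°) mod 360° = 12.15°.

final bearing 12.15°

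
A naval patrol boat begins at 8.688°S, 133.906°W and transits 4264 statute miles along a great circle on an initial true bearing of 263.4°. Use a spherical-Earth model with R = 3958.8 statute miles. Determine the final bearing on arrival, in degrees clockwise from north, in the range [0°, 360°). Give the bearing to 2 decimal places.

final bearing 274.61°

Angular distance δ = d/R = 4264 / 3958.8 = 1.077094 rad.
Start latitude φ₁ = -0.151634 rad; initial bearing θ = 4.597197 rad.
sin φ₂ = sin φ₁ cos δ + cos φ₁ sin δ cos θ = (-0.151054)(0.473889) + (0.988526)(0.880584)(-0.114937) = -0.171633
φ₂ = asin(-0.171633) = -0.172487 rad = -9.883°.
Δλ = atan2( sin θ sin δ cos φ₁ , cos δ − sin φ₁ sin φ₂ ) = atan2(-0.864711, 0.447963) = -1.092813 rad = -62.614°.
λ₂ = -133.906° + -62.614° = -196.520°, normalized to (−180°, 180°] → 163.480°.
The forward bearing on arrival equals the back-azimuth from the destination plus 180°.
Back-azimuth from P₂ (-9.88°, 163.48°) to P₁ (-8.69°, -133.91°), with Δλ' = λ₁ − λ₂ = -297.39°: atan2( sin Δλ' cos φ₁ , cos φ₂ sin φ₁ − sin φ₂ cos φ₁ cos Δλ' ) = 94.61°.
Final bearing = (94.61° + 180°) mod 360° = 274.61°.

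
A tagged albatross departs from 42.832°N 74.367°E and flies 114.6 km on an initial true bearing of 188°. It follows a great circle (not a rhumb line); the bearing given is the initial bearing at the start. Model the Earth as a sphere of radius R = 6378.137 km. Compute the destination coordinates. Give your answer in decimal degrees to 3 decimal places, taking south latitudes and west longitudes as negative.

The arc subtends δ = 114.6/6378.137 = 0.017968 rad at the centre.
With φ₁ = 42.832° = 0.747559 rad and θ = 188° = 3.281219 rad:
sin φ₂ = sin φ₁ cos δ + cos φ₁ sin δ cos θ = (0.679851)(0.999839) + (0.733350)(0.017967)(-0.990268) = 0.666694
φ₂ = asin(0.666694) = 0.729764 rad = 41.812°.
Then Δλ = atan2(-0.001834, 0.546586) = -0.003355 rad, from sin θ sin δ cos φ₁ over cos δ − sin φ₁ sin φ₂.
λ₂ = 74.367° + -0.192° = 74.175°.

latitude 41.812°, longitude 74.175°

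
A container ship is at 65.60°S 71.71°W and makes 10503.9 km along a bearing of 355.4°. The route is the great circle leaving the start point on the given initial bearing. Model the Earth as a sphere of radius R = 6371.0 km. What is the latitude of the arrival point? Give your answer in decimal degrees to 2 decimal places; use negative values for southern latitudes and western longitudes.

The arc subtends δ = 10503.9/6371 = 1.648705 rad at the centre.
Start latitude φ₁ = -1.144936 rad; initial bearing θ = 6.202900 rad.
Destination latitude: φ₂ = arcsin( sin φ₁ cos δ + cos φ₁ sin δ cos θ ) = arcsin(0.481403) = 28.78°.
Δλ = atan2( sin θ sin δ cos φ₁ , cos δ − sin φ₁ sin φ₂ ) = atan2(-0.033030, 0.360576) = -0.091349 rad = -5.23°.
λ₂ = -71.71° + -5.23° = -76.94°.

latitude 28.78°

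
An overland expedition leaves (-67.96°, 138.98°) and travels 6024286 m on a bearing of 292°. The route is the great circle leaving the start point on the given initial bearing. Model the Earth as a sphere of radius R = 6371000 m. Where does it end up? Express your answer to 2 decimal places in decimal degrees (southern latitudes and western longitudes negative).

latitude -25.37°, longitude 82.67°

δ = 6024286/6371000 = 0.945579 rad (54.1777°).
Converting: φ₁ = -1.186126 rad, θ = 5.096361 rad.
Applying the spherical law of cosines for sides, sin φ₂ = sin φ₁ cos δ + cos φ₁ sin δ cos θ = -0.428521, so φ₂ = -25.37°.
Then Δλ = atan2(-0.282114, 0.188067) = -0.982815 rad, from sin θ sin δ cos φ₁ over cos δ − sin φ₁ sin φ₂.
Hence λ₂ = 138.98° + -56.31° = 82.67°.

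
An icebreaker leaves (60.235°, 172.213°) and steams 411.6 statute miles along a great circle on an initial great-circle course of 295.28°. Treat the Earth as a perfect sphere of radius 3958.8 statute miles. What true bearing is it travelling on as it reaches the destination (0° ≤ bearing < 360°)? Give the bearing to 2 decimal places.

The arc subtends δ = 411.6/3958.8 = 0.103971 rad at the centre.
With φ₁ = 60.235° = 1.051299 rad and θ = 295.28° = 5.153608 rad:
Applying the spherical law of cosines for sides, sin φ₂ = sin φ₁ cos δ + cos φ₁ sin δ cos θ = 0.885384, so φ₂ = 62.299°.
For the longitude increment, Δλ = atan2( sin θ sin δ cos φ₁, cos δ − sin φ₁ sin φ₂ ) = atan2(-0.046589, 0.226026) = -11.647°.
λ₂ = λ₁ + Δλ = 160.566°.
The forward bearing on arrival equals the back-azimuth from the destination plus 180°.
Back-azimuth from P₂ (62.30°, 160.57°) to P₁ (60.23°, 172.21°), with Δλ' = λ₁ − λ₂ = 11.65°: atan2( sin Δλ' cos φ₁ , cos φ₂ sin φ₁ − sin φ₂ cos φ₁ cos Δλ' ) = 105.06°.
Final bearing = (105.06° + 180°) mod 360° = 285.06°.

final bearing 285.06°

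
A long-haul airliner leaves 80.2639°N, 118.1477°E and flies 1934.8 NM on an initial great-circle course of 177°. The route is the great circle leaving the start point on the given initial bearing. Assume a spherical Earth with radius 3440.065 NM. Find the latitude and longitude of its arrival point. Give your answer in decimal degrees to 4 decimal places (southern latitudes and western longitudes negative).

Central angle δ = d/R = 0.562431 rad.
With φ₁ = 80.2639° = 1.400869 rad and θ = 177° = 3.089233 rad:
Destination latitude: φ₂ = arcsin( sin φ₁ cos δ + cos φ₁ sin δ cos θ ) = arcsin(0.743723) = 48.0496°.
Δλ = atan2( sin θ sin δ cos φ₁ , cos δ − sin φ₁ sin φ₂ ) = atan2(0.004720, 0.112950) = 0.041760 rad = 2.3927°.
Hence λ₂ = 118.1477° + 2.3927° = 120.5404°.

latitude 48.0496°, longitude 120.5404°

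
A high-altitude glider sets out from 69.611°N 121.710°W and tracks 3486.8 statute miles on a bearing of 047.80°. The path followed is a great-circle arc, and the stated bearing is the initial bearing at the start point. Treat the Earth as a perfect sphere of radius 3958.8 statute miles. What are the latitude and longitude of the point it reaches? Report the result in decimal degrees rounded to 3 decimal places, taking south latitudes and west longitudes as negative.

δ = 3486.8/3958.8 = 0.880772 rad (50.4645°).
With φ₁ = 69.611° = 1.214941 rad and θ = 47.8° = 0.834267 rad:
sin φ₂ = sin φ₁ cos δ + cos φ₁ sin δ cos θ = (0.937349)(0.636556) + (0.348392)(0.771230)(0.671721) = 0.777160
φ₂ = asin(0.777160) = 0.890140 rad = 51.001°.
For the longitude increment, Δλ = atan2( sin θ sin δ cos φ₁, cos δ − sin φ₁ sin φ₂ ) = atan2(0.199047, -0.091914) = 114.786°.
λ₂ = -121.710° + 114.786° = -6.924°.

latitude 51.001°, longitude -6.924°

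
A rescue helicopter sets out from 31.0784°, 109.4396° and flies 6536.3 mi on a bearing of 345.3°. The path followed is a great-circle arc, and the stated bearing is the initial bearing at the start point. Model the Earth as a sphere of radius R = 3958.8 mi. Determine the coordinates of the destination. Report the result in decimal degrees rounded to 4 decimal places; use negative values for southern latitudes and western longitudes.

Central angle δ = d/R = 1.651081 rad.
With φ₁ = 31.0784° = 0.542420 rad and θ = 345.3° = 6.026622 rad:
Applying the spherical law of cosines for sides, sin φ₂ = sin φ₁ cos δ + cos φ₁ sin δ cos θ = 0.784360, so φ₂ = 51.6615°.
For the longitude increment, Δλ = atan2( sin θ sin δ cos φ₁, cos δ − sin φ₁ sin φ₂ ) = atan2(-0.216634, -0.485093) = -155.9353°.
λ₂ = 109.4396° + -155.9353° = -46.4957°.

latitude 51.6615°, longitude -46.4957°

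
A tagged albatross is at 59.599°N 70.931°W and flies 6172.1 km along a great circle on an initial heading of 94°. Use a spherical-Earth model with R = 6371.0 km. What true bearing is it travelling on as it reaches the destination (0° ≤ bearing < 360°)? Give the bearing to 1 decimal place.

The arc subtends δ = 6172.1/6371 = 0.968780 rad at the centre.
Converting: φ₁ = 1.040199 rad, θ = 1.640609 rad.
Destination latitude: φ₂ = arcsin( sin φ₁ cos δ + cos φ₁ sin δ cos θ ) = arcsin(0.459347) = 27.345°.
Then Δλ = atan2(0.416067, 0.170116) = 1.182669 rad, from sin θ sin δ cos φ₁ over cos δ − sin φ₁ sin φ₂.
λ₂ = -70.931° + 67.762° = -3.169°.
The forward bearing on arrival equals the back-azimuth from the destination plus 180°.
Back-azimuth from P₂ (27.3°, -3.2°) to P₁ (59.6°, -70.9°), with Δλ' = λ₁ − λ₂ = -67.8°: atan2( sin Δλ' cos φ₁ , cos φ₂ sin φ₁ − sin φ₂ cos φ₁ cos Δλ' ) = 325.4°.
Final bearing = (325.4° + 180°) mod 360° = 145.4°.

final bearing 145.4°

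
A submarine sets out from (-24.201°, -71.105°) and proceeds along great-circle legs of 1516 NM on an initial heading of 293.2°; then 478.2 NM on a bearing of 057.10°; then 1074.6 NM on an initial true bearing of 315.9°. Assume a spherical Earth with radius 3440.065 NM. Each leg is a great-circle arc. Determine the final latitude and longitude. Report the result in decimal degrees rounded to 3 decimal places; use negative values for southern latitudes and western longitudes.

latitude 4.783°, longitude -100.432°

Apply the spherical direct solution leg by leg, carrying full precision between legs.
Leg 1: from (-24.201°, -71.105°), δ = 1516/3440.065 = 0.440689 rad, θ = 293.2° → φ = -12.562°, λ = -94.789°.
Leg 2: from (-12.562°, -94.789°), δ = 478.2/3440.065 = 0.139009 rad, θ = 57.1° → φ = -8.160°, λ = -88.039°.
Leg 3: from (-8.160°, -88.039°), δ = 1074.6/3440.065 = 0.312378 rad, θ = 315.9° → φ = 4.783°, λ = -100.432°.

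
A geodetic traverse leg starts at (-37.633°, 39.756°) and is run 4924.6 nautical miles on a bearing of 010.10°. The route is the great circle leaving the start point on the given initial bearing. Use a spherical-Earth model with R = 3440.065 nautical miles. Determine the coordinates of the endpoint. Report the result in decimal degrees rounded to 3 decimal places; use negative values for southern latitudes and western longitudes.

Central angle δ = d/R = 1.431543 rad.
Converting: φ₁ = -0.656820 rad, θ = 0.176278 rad.
Applying the spherical law of cosines for sides, sin φ₂ = sin φ₁ cos δ + cos φ₁ sin δ cos θ = 0.687364, so φ₂ = 43.422°.
Δλ = atan2( sin θ sin δ cos φ₁ , cos δ − sin φ₁ sin φ₂ ) = atan2(0.137535, 0.558510) = 0.241450 rad = 13.834°.
Hence λ₂ = 39.756° + 13.834° = 53.590°.

latitude 43.422°, longitude 53.590°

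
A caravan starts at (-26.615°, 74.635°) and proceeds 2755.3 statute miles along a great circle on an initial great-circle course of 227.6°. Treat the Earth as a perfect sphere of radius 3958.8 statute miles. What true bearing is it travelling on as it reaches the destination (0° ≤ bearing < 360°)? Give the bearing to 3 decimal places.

final bearing 255.121°

Central angle δ = d/R = 0.695994 rad.
Converting: φ₁ = -0.464519 rad, θ = 3.972369 rad.
Destination latitude: φ₂ = arcsin( sin φ₁ cos δ + cos φ₁ sin δ cos θ ) = arcsin(-0.730315) = -46.913°.
Δλ = atan2( sin θ sin δ cos φ₁ , cos δ − sin φ₁ sin φ₂ ) = atan2(-0.423290, 0.440241) = -0.765771 rad = -43.875°.
Hence λ₂ = 74.635° + -43.875° = 30.760°.
The forward bearing on arrival equals the back-azimuth from the destination plus 180°.
Back-azimuth from P₂ (-46.913°, 30.760°) to P₁ (-26.615°, 74.635°), with Δλ' = λ₁ − λ₂ = 43.875°: atan2( sin Δλ' cos φ₁ , cos φ₂ sin φ₁ − sin φ₂ cos φ₁ cos Δλ' ) = 75.121°.
Final bearing = (75.121° + 180°) mod 360° = 255.121°.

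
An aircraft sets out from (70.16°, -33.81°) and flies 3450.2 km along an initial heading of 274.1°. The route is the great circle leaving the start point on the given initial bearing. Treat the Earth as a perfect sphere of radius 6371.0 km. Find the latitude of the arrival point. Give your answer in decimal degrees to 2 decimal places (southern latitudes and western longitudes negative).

The arc subtends δ = 3450.2/6371 = 0.541548 rad at the centre.
With φ₁ = 70.16° = 1.224523 rad and θ = 274.1° = 4.783947 rad:
Applying the spherical law of cosines for sides, sin φ₂ = sin φ₁ cos δ + cos φ₁ sin δ cos θ = 0.818557, so φ₂ = 54.94°.
For the longitude increment, Δλ = atan2( sin θ sin δ cos φ₁, cos δ − sin φ₁ sin φ₂ ) = atan2(-0.174498, 0.086941) = -63.52°.
Hence λ₂ = -33.81° + -63.52° = -97.33°.

latitude 54.94°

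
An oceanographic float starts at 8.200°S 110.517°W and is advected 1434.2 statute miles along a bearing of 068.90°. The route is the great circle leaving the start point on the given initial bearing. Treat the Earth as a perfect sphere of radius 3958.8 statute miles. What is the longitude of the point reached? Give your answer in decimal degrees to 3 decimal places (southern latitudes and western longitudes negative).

Angular distance δ = d/R = 1434.2 / 3958.8 = 0.362281 rad.
With φ₁ = -8.200° = -0.143117 rad and θ = 68.9° = 1.202532 rad:
sin φ₂ = sin φ₁ cos δ + cos φ₁ sin δ cos θ = (-0.142629)(0.935091) + (0.989776)(0.354409)(0.359997) = -0.007089
φ₂ = asin(-0.007089) = -0.007090 rad = -0.406°.
For the longitude increment, Δλ = atan2( sin θ sin δ cos φ₁, cos δ − sin φ₁ sin φ₂ ) = atan2(0.327266, 0.934080) = 19.309°.
λ₂ = λ₁ + Δλ = -91.208°.

longitude -91.208°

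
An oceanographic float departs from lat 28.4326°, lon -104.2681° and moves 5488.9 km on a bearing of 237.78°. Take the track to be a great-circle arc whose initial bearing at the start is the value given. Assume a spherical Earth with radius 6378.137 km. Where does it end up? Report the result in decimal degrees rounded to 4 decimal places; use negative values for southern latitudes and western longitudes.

latitude -2.5830°, longitude -144.2177°

The arc subtends δ = 5488.9/6378.137 = 0.860580 rad at the centre.
Start latitude φ₁ = 0.496242 rad; initial bearing θ = 4.150044 rad.
Destination latitude: φ₂ = arcsin( sin φ₁ cos δ + cos φ₁ sin δ cos θ ) = arcsin(-0.045067) = -2.5830°.
For the longitude increment, Δλ = atan2( sin θ sin δ cos φ₁, cos δ − sin φ₁ sin φ₂ ) = atan2(-0.564086, 0.673455) = -39.9496°.
λ₂ = λ₁ + Δλ = -144.2177°.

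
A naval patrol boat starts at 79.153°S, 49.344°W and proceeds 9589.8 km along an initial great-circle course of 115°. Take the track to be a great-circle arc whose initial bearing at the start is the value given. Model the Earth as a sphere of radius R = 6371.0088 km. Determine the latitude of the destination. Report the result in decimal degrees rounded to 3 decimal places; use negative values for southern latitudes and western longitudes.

Central angle δ = d/R = 1.505225 rad.
Start latitude φ₁ = -1.381480 rad; initial bearing θ = 2.007129 rad.
Applying the spherical law of cosines for sides, sin φ₂ = sin φ₁ cos δ + cos φ₁ sin δ cos θ = -0.143714, so φ₂ = -8.263°.
Then Δλ = atan2(0.170189, -0.075622) = 1.988935 rad, from sin θ sin δ cos φ₁ over cos δ − sin φ₁ sin φ₂.
λ₂ = λ₁ + Δλ = 64.614°.

latitude -8.263°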